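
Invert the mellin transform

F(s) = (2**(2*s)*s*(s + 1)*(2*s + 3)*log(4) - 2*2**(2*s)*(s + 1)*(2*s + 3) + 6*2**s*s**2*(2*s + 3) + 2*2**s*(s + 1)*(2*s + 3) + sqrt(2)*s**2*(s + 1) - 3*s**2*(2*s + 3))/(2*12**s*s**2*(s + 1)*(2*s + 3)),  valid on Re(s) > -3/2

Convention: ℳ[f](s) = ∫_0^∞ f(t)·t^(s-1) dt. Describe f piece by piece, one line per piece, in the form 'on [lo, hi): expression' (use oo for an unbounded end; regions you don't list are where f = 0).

on [0, 1/12): 6*sqrt(6)*t**(3/2)
on [1/12, 1/6): 18*t
on [1/6, 1/3): log(6*t)

invert the common scale on t to get 3*sqrt(3)*t**(3/2) on [0, 1/6); 9*t on [1/6, 1/3); log(3*t) on [1/3, 2/3)
remove the common scale on t first: t**(3/2) on [0, 1/2); 3*t on [1/2, 1); log(t) on [1, 2)
integrate the 3 segments split at 1/12, 1/6, then add the results
piece [0, 1/12): integrate 6*sqrt(6)*t**(3/2) against the kernel
over [1/12, 1/6), the kernel integral of 18*t enters the sum
segment [1/6, 1/3) carries log(6*t); integrate it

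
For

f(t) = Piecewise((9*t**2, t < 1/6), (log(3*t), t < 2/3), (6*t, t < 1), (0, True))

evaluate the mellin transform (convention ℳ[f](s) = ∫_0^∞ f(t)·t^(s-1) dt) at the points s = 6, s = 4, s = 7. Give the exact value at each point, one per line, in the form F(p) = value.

remove the common scale on t first: t**2 on [0, 1/2); log(t) on [1/2, 2); 2*t on [2, 3)
decompose at 1/6, 2/3; ℳ[f](s) sums the 3 pieces' integrals
segment [0, 1/6) carries 9*t**2; integrate it
for t in [1/6, 2/3): the term is ∫ log(3*t)·t^(s-1)
on [2/3, 1): add ∫ 6*t·t^(s-1) dt

F(6) = 4097*log(2)/279936 + 8408191/10450944
F(4) = 257*log(2)/5184 + 320281/311040
F(7) = 16385*log(2)/1959552 + 355314901/493807104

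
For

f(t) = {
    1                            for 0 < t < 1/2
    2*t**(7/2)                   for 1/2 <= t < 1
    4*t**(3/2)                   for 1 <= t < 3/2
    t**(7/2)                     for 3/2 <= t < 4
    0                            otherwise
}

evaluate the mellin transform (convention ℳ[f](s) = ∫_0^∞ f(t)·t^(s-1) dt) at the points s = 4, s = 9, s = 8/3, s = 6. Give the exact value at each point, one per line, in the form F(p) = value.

F(4) = -sqrt(2)/960 + 11421*sqrt(6)/7040 + 9226529/2112
F(9) = -sqrt(2)/51200 + 4153113*sqrt(6)/716800 + 2164663339183/806400
F(8/3) = -588/925 - 3*2**(5/6)/1184 + 89181*2**(5/6)*3**(1/6)/59200 + 1572975*2**(1/3)/2368
F(6) = -sqrt(2)/4864 + 123201*sqrt(6)/48640 + 2013254239/36480

summing 4 kernel integrals split by 1/2, 1, 3/2 yields ℳ[f](s)
segment 0 to 1/2 holds 1; add its integral
∫ over [1/2, 1) of 2*t**(7/2)·t^(s-1) joins the sum
segment [1, 3/2) carries 4*t**(3/2); integrate it
between 3/2 and 4 the integrand is t**(7/2)·t^(s-1)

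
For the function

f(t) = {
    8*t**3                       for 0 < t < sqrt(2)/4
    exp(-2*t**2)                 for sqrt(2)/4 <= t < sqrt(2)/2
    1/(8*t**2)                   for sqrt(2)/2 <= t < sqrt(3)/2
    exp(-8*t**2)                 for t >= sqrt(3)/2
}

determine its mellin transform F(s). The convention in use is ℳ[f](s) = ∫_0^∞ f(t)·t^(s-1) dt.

(sqrt(3)/6)**s*(-6*2**s*6**(s/2)*(s - 2)*(s + 3)*uppergamma(s/2, 1) + 6*6**(s/2)*(s - 2)*(s + 3)*uppergamma(s/2, 6) + 3*sqrt(2)*6**(s/2)*(s - 2) + 2*6**s*(s + 3) + 6*(2*sqrt(6))**s*(s - 2)*(s + 3)*uppergamma(s/2, 1/4) - 3*(2*sqrt(6))**s*(s + 3))/(12*2**s*(s - 2)*(s + 3))
  Re(s) > -3

invert the common scale on t to get t**3 on [0, sqrt(2)/2); exp(-t**2/2) on [sqrt(2)/2, sqrt(2)); 1/(2*t**2) on [sqrt(2), sqrt(3)); …
peel off the power substitution: t**(3/2) on [0, 1/2); exp(-t/2) on [1/2, 2); 1/(2*t) on [2, 3); …
summing 4 kernel integrals split by sqrt(2)/4, sqrt(2)/2, sqrt(3)/2 yields ℳ[f](s)
on [0, sqrt(2)/4) integrate f = 8*t**3 against the kernel
over [sqrt(2)/4, sqrt(2)/2), the kernel integral of exp(-2*t**2) enters the sum
[sqrt(2)/2, sqrt(3)/2) adds the kernel integral of 1/(8*t**2)
segment [sqrt(3)/2, ∞) carries exp(-8*t**2); integrate it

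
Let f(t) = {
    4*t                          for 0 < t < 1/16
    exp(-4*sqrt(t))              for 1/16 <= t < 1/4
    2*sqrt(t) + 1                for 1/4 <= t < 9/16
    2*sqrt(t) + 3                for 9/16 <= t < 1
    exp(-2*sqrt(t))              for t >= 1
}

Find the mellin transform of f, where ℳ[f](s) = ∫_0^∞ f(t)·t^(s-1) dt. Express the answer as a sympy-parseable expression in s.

peel off the power substitution: 4*t**2 on [0, 1/4); exp(-4*t) on [1/4, 1/2); 2*t + 1 on [1/2, 3/4); …
strip the common scale on t: t**2 on [0, 1/2); exp(-2*t) on [1/2, 1); t + 1 on [1, 3/2); …
summing 5 kernel integrals split by 1/16, 1/4, 9/16, 1 yields ℳ[f](s)
∫ 4*t·t^(s-1) over [0, 1/16)
for t in [1/16, 1/4): the term is ∫ exp(-4*sqrt(t))·t^(s-1)
piece [1/4, 9/16): integrate (2*sqrt(t) + 1) against the kernel
segment [9/16, 1) carries (2*sqrt(t) + 3); integrate it
[1, ∞) adds the kernel integral of exp(-2*sqrt(t))

(40*2**(4*s)*s*(s + 1) + 12*2**(4*s)*(s + 1) + 8*2**(2*s)*s*(s + 1)*(2*s + 1)*uppergamma(2*s, 2) - 16*2**(2*s)*s*(s + 1) - 4*2**(2*s)*(s + 1) - 16*9**s*s*(s + 1) - 8*9**s*(s + 1) + 8*s*(s + 1)*(2*s + 1)*uppergamma(2*s, 1) - 8*s*(s + 1)*(2*s + 1)*uppergamma(2*s, 2) + s*(2*s + 1))/(4*2**(4*s)*s*(s + 1)*(2*s + 1))
  Re(s) > -1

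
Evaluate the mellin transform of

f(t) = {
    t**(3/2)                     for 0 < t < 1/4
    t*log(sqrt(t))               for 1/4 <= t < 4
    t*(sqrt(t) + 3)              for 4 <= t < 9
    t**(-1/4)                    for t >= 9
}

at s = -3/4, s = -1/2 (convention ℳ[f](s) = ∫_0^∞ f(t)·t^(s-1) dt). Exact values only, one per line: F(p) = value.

F(-3/4) = sqrt(2)*(-330 + sqrt(2) + 108*log(2) + 144*sqrt(6))/18
F(-1/2) = 4*sqrt(3)/27 + 5*log(2) + 33/4

peel off the power substitution: t**3 on [0, 1/2); t**2*log(t) on [1/2, 2); t**2*(t + 3) on [2, 3); …
reversing the shared t-power: t on [0, 1/2); log(t) on [1/2, 2); t + 3 on [2, 3); …
summing 4 kernel integrals split by 1/4, 4, 9 yields ℳ[f](s)
over [0, 1/4), the kernel integral of t**(3/2) enters the sum
segment 1/4 to 4 holds t*log(sqrt(t)); add its integral
∫ over [4, 9) of t*(sqrt(t) + 3)·t^(s-1) joins the sum
segment 9 to ∞ holds t**(-1/4); add its integral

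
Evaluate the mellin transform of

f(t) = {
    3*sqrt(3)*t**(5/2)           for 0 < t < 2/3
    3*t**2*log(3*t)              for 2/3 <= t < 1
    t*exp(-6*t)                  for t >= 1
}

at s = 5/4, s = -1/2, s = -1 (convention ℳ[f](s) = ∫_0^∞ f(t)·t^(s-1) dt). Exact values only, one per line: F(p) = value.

strip the shared t-power: 3*sqrt(3)*t**(3/2) on [0, 2/3); 3*t*log(3*t) on [2/3, 1); exp(-6*t) on [1, ∞)
reversing the common scale on t: t**(3/2) on [0, 2); t*log(t) on [2, 3); exp(-2*t) on [3, ∞)
breakpoints 2/3, 1: one integral from each of the 3 segments
piece [0, 2/3): integrate 3*sqrt(3)*t**(5/2) against the kernel
segment 2/3 to 1 holds 3*t**2*log(3*t); add its integral
between 1 and ∞ the integrand is t*exp(-6*t)·t^(s-1)

F(5/4) = -48/169 - 32*2**(1/4)*3**(3/4)*log(2)/351 + 6**(3/4)*uppergamma(9/4, 6)/216 + 128*2**(1/4)*3**(3/4)/4563 + 32*6**(3/4)/405 + 12*log(3)/13
F(-1/2) = -4/3 + sqrt(6)*sqrt(pi)*erfc(sqrt(6))/6 + 8*sqrt(6)/27 + 2*sqrt(3)/3 + log(9/2**(4*sqrt(6)/9))
F(-1) = -1 - Ei(-6) + 4*sqrt(2)/3 + log(27/4)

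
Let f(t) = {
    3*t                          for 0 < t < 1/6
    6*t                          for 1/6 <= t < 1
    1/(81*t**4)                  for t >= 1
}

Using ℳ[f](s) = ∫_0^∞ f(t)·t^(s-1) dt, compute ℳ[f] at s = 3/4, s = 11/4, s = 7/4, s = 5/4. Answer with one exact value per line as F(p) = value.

undo the common scale on t: t on [0, 1/2); 2*t on [1/2, 3); t**(-4) on [3, ∞)
decompose at 1/6, 1; ℳ[f](s) sums the 3 pieces' integrals
segment 0 to 1/6 holds 3*t; add its integral
∫ over [1/6, 1) of 6*t·t^(s-1) joins the sum
[1, ∞) adds the kernel integral of 1/(81*t**4)

F(3/4) = 25300/7371 - 6**(1/4)/21
F(11/4) = 652/405 - 6**(1/4)/1620
F(7/4) = 17540/8019 - 6**(1/4)/198
F(5/4) = 2380/891 - 6**(3/4)/162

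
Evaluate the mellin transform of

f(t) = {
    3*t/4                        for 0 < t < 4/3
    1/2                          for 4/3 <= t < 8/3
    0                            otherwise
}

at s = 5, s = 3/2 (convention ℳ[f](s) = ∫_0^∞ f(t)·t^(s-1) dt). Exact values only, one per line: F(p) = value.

F(5) = 50176/3645
F(3/2) = 8*sqrt(3)/135 + 16*sqrt(6)/27

back out the common scale on t: t/2 on [0, 2); 1/2 on [2, 4)
strip the common scale on t: t on [0, 1); 1/2 on [1, 2)
slice at 4/3, transform all 2 pieces, and sum them
piece [0, 4/3): integrate 3*t/4 against the kernel
∫ 1/2·t^(s-1) over [4/3, 8/3)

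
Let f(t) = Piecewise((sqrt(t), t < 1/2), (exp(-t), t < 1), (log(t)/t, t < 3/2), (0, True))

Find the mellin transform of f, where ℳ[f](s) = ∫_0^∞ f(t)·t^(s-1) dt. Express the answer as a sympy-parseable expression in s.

cuts at 1/2, 1: linearity sums the 3 kernel integrals
∫ over [0, 1/2) of sqrt(t)·t^(s-1) joins the sum
over [1/2, 1), the kernel integral of exp(-t) enters the sum
the [1, 3/2) slice contributes ∫ log(t)/t·t^(s-1) dt

(3*2**s*(2*s + 1)*(s**2 - 2*s + 1)*uppergamma(s, 1/2) - 3*2**s*(2*s + 1)*(s**2 - 2*s + 1)*uppergamma(s, 1) + 3*2**s*(2*s + 1) + 3**s*s*(2*s + 1)*(-2*log(2) + 2*log(3)) - 2*3**s*(2*s + 1) + 3**s*(2*s + 1)*(-2*log(3) + 2*log(2)) + 3*sqrt(2)*(s**2 - 2*s + 1))/(3*2**s*(2*s + 1)*(s**2 - 2*s + 1))
  Re(s) > -1/2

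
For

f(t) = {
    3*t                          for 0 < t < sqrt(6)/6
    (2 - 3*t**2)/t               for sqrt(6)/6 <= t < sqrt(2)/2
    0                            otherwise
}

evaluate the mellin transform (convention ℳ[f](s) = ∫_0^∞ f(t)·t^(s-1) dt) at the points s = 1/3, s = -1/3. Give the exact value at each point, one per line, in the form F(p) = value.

F(1/3) = 6**(1/3)*(30 - 11*3**(2/3))/8
F(-1/3) = 6**(2/3)*(12 - 5*3**(1/3))/4

the shared t-power comes off first: 3*t**2 on [0, sqrt(6)/6); 2 - 3*t**2 on [sqrt(6)/6, sqrt(2)/2)
invert the power substitution to get 3*t on [0, 1/6); 2 - 3*t on [1/6, 1/2)
the common scale on t comes off first: t on [0, 1/2); 2 - t on [1/2, 3/2)
integrate the 2 segments split at sqrt(6)/6, then add the results
on [0, sqrt(6)/6) integrate f = 3*t against the kernel
[sqrt(6)/6, sqrt(2)/2) adds the kernel integral of (2 - 3*t**2)/t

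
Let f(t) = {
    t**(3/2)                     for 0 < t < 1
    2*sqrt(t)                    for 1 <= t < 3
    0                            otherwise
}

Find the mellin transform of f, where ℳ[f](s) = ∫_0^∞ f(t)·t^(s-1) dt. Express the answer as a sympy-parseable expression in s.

f breaks at 1 into 2 integrals to sum
∫ over [0, 1) of t**(3/2)·t^(s-1) joins the sum
on [1, 3): add ∫ 2*sqrt(t)·t^(s-1) dt

(4*sqrt(3)*3**s*(2*s + 3) - 4*s - 10)/((2*s + 1)*(2*s + 3))
  Re(s) > -3/2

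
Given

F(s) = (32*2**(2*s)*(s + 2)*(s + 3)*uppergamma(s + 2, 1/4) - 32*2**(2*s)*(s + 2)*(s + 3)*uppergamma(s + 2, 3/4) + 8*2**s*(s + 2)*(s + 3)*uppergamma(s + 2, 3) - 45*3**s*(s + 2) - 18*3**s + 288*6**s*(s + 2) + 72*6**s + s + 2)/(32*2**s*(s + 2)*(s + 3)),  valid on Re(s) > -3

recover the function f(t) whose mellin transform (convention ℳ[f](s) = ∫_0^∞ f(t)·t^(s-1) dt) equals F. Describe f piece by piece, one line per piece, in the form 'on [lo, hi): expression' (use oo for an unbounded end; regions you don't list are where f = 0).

on [0, 1/2): t**3/4
on [1/2, 3/2): t**2*exp(-t/2)/4
on [3/2, 3): t**2*(t + 1)/4
on [3, oo): t**2*exp(-t)/4

strip the common scale on t: 2*t**3 on [0, 1/4); t**2*exp(-t) on [1/4, 3/4); t**2*(2*t + 1) on [3/4, 3/2); …
back out the shared t-power: 2*t on [0, 1/4); exp(-t) on [1/4, 3/4); 2*t + 1 on [3/4, 3/2); …
reversing the common scale on t: t on [0, 1/2); exp(-t/2) on [1/2, 3/2); t + 1 on [3/2, 3); …
treat the 4 regions marked off by 1/2, 3/2, 3 separately and sum
on [0, 1/2) integrate f = t**3/4 against the kernel
segment 1/2 to 3/2 holds t**2*exp(-t/2)/4; add its integral
segment [3/2, 3) carries t**2*(t + 1)/4; integrate it
on [3, ∞) integrate f = t**2*exp(-t)/4 against the kernel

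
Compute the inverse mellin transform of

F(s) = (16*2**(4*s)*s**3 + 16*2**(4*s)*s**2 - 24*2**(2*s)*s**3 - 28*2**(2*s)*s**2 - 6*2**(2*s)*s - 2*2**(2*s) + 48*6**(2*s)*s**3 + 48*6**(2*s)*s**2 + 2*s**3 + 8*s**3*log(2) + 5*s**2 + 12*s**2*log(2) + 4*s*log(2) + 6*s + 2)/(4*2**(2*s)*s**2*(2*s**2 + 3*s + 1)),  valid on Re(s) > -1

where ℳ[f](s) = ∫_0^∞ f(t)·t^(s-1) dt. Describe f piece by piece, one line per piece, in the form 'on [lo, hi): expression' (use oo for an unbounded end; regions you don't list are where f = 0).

undo the power substitution: t**2 on [0, 1/2); log(t) on [1/2, 1); 3*t on [1, 2); …
strip the shared t-power: t on [0, 1/2); log(t)/t on [1/2, 1); 3 on [1, 2); …
the 4 pieces separated at 1/4, 1, 4 each add one integral
∫ t·t^(s-1) over [0, 1/4)
on [1/4, 1) integrate f = log(sqrt(t)) against the kernel
over [1, 4), the kernel integral of 3*sqrt(t) enters the sum
on [4, 9): add ∫ 2*sqrt(t)·t^(s-1) dt

on [0, 1/4): t
on [1/4, 1): log(sqrt(t))
on [1, 4): 3*sqrt(t)
on [4, 9): 2*sqrt(t)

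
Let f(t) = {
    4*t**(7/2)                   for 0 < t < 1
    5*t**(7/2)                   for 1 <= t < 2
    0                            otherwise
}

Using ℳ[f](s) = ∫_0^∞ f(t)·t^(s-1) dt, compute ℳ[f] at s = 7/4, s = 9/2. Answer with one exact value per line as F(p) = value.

decompose at 1; ℳ[f](s) sums the 2 pieces' integrals
[0, 1) adds the kernel integral of 4*t**(7/2)
piece [1, 2): integrate 5*t**(7/2) against the kernel

F(7/4) = -4/21 + 640*2**(1/4)/21
F(9/2) = 1279/8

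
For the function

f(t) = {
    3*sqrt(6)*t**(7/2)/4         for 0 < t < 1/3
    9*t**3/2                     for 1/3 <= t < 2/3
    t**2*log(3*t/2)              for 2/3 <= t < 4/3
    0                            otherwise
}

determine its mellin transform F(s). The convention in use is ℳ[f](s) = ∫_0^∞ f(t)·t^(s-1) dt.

undo the shared t-power: 3*sqrt(6)*t**(3/2)/4 on [0, 1/3); 9*t/2 on [1/3, 2/3); log(3*t/2) on [2/3, 4/3)
back out the common scale on t: t**(3/2) on [0, 1/2); 3*t on [1/2, 1); log(t) on [1, 2)
integrate the 3 segments split at 1/3, 2/3, then add the results
over [0, 1/3), the kernel integral of 3*sqrt(6)*t**(7/2)/4 enters the sum
between 1/3 and 2/3 the integrand is 9*t**3/2·t^(s-1)
on [2/3, 4/3) integrate f = t**2*log(3*t/2) against the kernel

(32*2**(2*s)*(s + 2)*(s + 3)*(2*s + 7)*log(2) - 32*2**(2*s)*(s + 3)*(2*s + 7) + 24*2**s*(s + 2)**2*(2*s + 7) + 8*2**s*(s + 3)*(2*s + 7) + sqrt(2)*(s + 2)**2*(s + 3) - 3*(s + 2)**2*(2*s + 7))/(18*3**s*(s + 2)**2*(s + 3)*(2*s + 7))
  Re(s) > -7/2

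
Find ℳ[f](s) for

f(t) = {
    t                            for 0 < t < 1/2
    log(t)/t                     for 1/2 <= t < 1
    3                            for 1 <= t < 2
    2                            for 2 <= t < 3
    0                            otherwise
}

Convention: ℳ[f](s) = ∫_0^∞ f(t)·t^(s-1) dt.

(2*2**(2*s)*(s + 1)*(s**2 - 2*s + 1) - 2*2**s*s*(s + 1) - 6*2**s*(s + 1)*(s**2 - 2*s + 1) + 4*6**s*(s + 1)*(s**2 - 2*s + 1) + 4*s**2*(s + 1)*log(2) - 4*s*(s + 1)*log(2) + 4*s*(s + 1) + s*(s**2 - 2*s + 1))/(2*2**s*s*(s + 1)*(s**2 - 2*s + 1))
  Re(s) > -1

split f at 1/2, 1, 2: ℳ[f](s) collects 4 kernel integrals
the [0, 1/2) slice contributes ∫ t·t^(s-1) dt
[1/2, 1) adds the kernel integral of log(t)/t
over [1, 2), the kernel integral of 3 enters the sum
∫ 2·t^(s-1) over [2, 3)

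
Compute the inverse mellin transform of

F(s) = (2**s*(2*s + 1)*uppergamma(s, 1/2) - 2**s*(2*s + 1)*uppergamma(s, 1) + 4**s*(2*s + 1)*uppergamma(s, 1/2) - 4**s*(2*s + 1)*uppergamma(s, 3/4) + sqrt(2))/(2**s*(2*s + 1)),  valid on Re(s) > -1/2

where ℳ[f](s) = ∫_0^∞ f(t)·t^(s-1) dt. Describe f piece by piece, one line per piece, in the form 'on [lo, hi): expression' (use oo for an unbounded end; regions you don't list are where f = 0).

on [0, 1/2): sqrt(t)
on [1/2, 1): exp(-t)
on [1, 3/2): exp(-t/2)

breakpoints 1/2, 1: one integral from each of the 3 segments
segment 0 to 1/2 holds sqrt(t); add its integral
segment [1/2, 1) carries exp(-t); integrate it
segment 1 to 3/2 holds exp(-t/2); add its integral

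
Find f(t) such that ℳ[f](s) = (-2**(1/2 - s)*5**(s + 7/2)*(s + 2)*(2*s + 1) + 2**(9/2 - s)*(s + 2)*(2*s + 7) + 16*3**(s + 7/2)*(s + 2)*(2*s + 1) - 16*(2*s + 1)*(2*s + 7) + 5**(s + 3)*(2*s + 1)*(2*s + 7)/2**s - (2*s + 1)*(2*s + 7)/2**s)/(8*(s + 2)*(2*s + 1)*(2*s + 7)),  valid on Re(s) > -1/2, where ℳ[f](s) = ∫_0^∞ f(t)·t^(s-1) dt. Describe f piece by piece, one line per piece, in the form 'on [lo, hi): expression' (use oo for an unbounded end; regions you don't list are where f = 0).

on [0, 1/2): 2*sqrt(t)
on [1/2, 1): t**2/2
on [1, 5/2): 5*t**2/2
on [5/2, 3): t**(7/2)

split f at 1/2, 1, 5/2: ℳ[f](s) collects 4 kernel integrals
∫ 2*sqrt(t)·t^(s-1) over [0, 1/2)
piece [1/2, 1): integrate t**2/2 against the kernel
∫ 5*t**2/2·t^(s-1) over [1, 5/2)
[5/2, 3) adds the kernel integral of t**(7/2)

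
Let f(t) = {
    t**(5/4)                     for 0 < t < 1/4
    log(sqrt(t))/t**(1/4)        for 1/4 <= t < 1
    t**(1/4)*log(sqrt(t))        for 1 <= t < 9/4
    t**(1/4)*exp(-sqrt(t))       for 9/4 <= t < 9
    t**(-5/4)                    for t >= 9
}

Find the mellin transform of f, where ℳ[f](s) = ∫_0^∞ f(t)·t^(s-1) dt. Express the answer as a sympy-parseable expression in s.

remove the power substitution first: t**(5/2) on [0, 1/2); log(t)/sqrt(t) on [1/2, 1); sqrt(t)*log(t) on [1, 3/2); …
remove the shared t-power first: t**2 on [0, 1/2); log(t)/t on [1/2, 1); log(t) on [1, 3/2); …
slice at 1/4, 1, 9/4, 9, transform all 5 pieces, and sum them
∫ over [0, 1/4) of t**(5/4)·t^(s-1) joins the sum
the [1/4, 1) slice contributes ∫ log(sqrt(t))/t**(1/4)·t^(s-1) dt
the [1, 9/4) slice contributes ∫ t**(1/4)*log(sqrt(t))·t^(s-1) dt
for t in [9/4, 9): the term is ∫ t**(1/4)*exp(-sqrt(t))·t^(s-1)
piece [9, ∞): integrate t**(-5/4) against the kernel

2**(-2*s - 1/2)*(108*2**(2*s + 1/2)*(-4*s + (2*s + 1/2)**2)*(2*s - 5/2)*(2*s + 1/2)**2*(2*s + 5/2)*uppergamma(2*s + 1/2, 3/2) - 108*2**(2*s + 1/2)*(-4*s + (2*s + 1/2)**2)*(2*s - 5/2)*(2*s + 1/2)**2*(2*s + 5/2)*uppergamma(2*s + 1/2, 3) + 108*2**(2*s + 1/2)*(-4*s + (2*s + 1/2)**2)*(2*s - 5/2)*(2*s + 5/2) - 108*2**(2*s + 1/2)*(2*s - 5/2)*(2*s + 1/2)**2*(2*s + 5/2) - 108*3**(2*s + 1/2)*(-4*s + (2*s + 1/2)**2)*(2*s - 5/2)*(2*s + 1/2)*(2*s + 5/2)*log(2) + 108*3**(2*s + 1/2)*(-4*s + (2*s + 1/2)**2)*(2*s - 5/2)*(2*s + 1/2)*(2*s + 5/2)*log(3) - 108*3**(2*s + 1/2)*(-4*s + (2*s + 1/2)**2)*(2*s - 5/2)*(2*s + 5/2) - 4*6**(2*s + 1/2)*(-4*s + (2*s + 1/2)**2)*(2*s + 1/2)**2*(2*s + 5/2) + 27*(-4*s + (2*s + 1/2)**2)*(2*s - 5/2)*(2*s + 1/2)**2 + 216*(2*s - 5/2)*(2*s + 1/2)**3*(2*s + 5/2)*log(2) - 216*(2*s - 5/2)*(2*s + 1/2)**2*(2*s + 5/2)*log(2) + 216*(2*s - 5/2)*(2*s + 1/2)**2*(2*s + 5/2))/(54*(-4*s + (2*s + 1/2)**2)*(2*s - 5/2)*(2*s + 1/2)**2*(2*s + 5/2))
  -5/4 < Re(s) < 5/4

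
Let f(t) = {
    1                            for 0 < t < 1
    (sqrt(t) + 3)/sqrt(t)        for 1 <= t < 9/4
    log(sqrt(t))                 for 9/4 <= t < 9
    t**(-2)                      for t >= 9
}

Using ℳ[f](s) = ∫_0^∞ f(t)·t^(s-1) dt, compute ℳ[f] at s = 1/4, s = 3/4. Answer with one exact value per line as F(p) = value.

F(1/4) = -4532*sqrt(3)/567 + 2*sqrt(6) + log(2**(2*sqrt(6))*3**(-2*sqrt(6) + 4*sqrt(3))) + 12
F(3/4) = -12 - 356*sqrt(3)/135 + log(2**(sqrt(6))*3**(-sqrt(6) + 4*sqrt(3))) + 23*sqrt(6)/3

back out the power substitution: 1 on [0, 1); (t + 3)/t on [1, 3/2); log(t) on [3/2, 3); …
remove the shared t-power first: t on [0, 1); t + 3 on [1, 3/2); t*log(t) on [3/2, 3); …
decompose at 1, 9/4, 9; ℳ[f](s) sums the 4 pieces' integrals
for t in [0, 1): the term is ∫ 1·t^(s-1)
for t in [1, 9/4): the term is ∫ (sqrt(t) + 3)/sqrt(t)·t^(s-1)
[9/4, 9) adds the kernel integral of log(sqrt(t))
on [9, ∞): add ∫ t**(-2)·t^(s-1) dt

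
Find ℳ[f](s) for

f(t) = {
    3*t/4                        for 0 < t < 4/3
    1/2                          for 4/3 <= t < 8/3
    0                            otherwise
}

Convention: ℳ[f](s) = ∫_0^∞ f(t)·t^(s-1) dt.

2**s*(2**s*(s + 1) + s - 1)/(2*(3/2)**s*s*(s + 1))
  Re(s) > -1

back out the common scale on t: t/2 on [0, 2); 1/2 on [2, 4)
reversing the common scale on t: t on [0, 1); 1/2 on [1, 2)
f breaks at 4/3 into 2 integrals to sum
for t in [0, 4/3): the term is ∫ 3*t/4·t^(s-1)
piece [4/3, 8/3): integrate 1/2 against the kernel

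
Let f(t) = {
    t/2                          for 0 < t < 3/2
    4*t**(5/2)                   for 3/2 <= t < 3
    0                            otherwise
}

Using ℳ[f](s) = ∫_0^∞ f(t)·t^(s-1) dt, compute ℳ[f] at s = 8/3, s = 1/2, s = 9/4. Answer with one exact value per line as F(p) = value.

f breaks at 3/2 into 2 integrals to sum
on [0, 3/2): add ∫ t/2·t^(s-1) dt
segment [3/2, 3) carries 4*t**(5/2); integrate it

F(8/3) = -729*2**(5/6)*3**(1/6)/248 + 81*2**(1/3)*3**(2/3)/352 + 5832*3**(1/6)/31
F(1/2) = sqrt(6)/4 + 63/2
F(9/4) = 27*3**(1/4)*(-156*2**(1/4)*sqrt(3) + 19*2**(3/4) + 4992*sqrt(3))/1976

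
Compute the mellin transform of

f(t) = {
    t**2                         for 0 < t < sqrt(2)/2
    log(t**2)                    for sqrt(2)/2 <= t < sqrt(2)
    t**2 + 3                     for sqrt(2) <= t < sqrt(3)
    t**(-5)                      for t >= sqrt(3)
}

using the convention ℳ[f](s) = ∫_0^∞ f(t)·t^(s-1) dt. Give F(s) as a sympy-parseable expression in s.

back out the power substitution: t on [0, 1/2); log(t) on [1/2, 2); t + 3 on [2, 3); …
slice at sqrt(2)/2, sqrt(2), sqrt(3), transform all 4 pieces, and sum them
over [0, sqrt(2)/2), the kernel integral of t**2 enters the sum
on [sqrt(2)/2, sqrt(2)) integrate f = log(t**2) against the kernel
[sqrt(2), sqrt(3)) adds the kernel integral of (t**2 + 3)
over [sqrt(3), ∞), the kernel integral of t**(-5) enters the sum

(-135*2**s*s**2*(s - 5)/2 + 27*2**s*s*(s/2 + 1)*(s - 5)*log(2) - 81*2**s*s*(s - 5) - 54*2**s*(s/2 + 1)*(s - 5) - sqrt(3)*6**(s/2)*s**2*(s/2 + 1) + 81*6**(s/2)*s**2*(s - 5) + 81*6**(s/2)*s*(s - 5) + 27*s**2*(s - 5)/4 + 27*s*(s/2 + 1)*(s - 5)*log(2) + (s - 5)*(27*s + 54))/(27*2**(s/2)*s**2*(s/2 + 1)*(s - 5))
  -2 < Re(s) < 5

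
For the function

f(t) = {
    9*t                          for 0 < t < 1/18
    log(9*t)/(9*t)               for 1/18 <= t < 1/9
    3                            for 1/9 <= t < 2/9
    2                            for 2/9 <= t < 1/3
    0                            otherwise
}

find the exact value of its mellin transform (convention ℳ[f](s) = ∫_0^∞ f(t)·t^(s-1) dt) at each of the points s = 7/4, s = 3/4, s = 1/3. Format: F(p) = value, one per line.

the common scale on t comes off first: 3*t on [0, 1/6); log(3*t)/(3*t) on [1/6, 1/3); 3 on [1/3, 2/3); …
strip the common scale on t: t on [0, 1/2); log(t)/t on [1/2, 1); 3 on [1, 2); …
along the cuts 1/18, 1/9, 2/9, ℳ[f](s) splits into 4 integrals
segment 0 to 1/18 holds 9*t; add its integral
segment 1/18 to 1/9 holds log(9*t)/(9*t); add its integral
the [1/9, 2/9) slice contributes ∫ 3·t^(s-1) dt
segment 2/9 to 1/3 holds 2; add its integral

F(7/4) = 2**(1/4)*sqrt(3)*(-2420*2**(3/4) + 924*log(2) + 1295 + 1584*sqrt(2) + 2376*6**(3/4))/112266
F(3/4) = 2**(1/4)*sqrt(3)*(-210*2**(3/4) - 84*log(2) + 28*sqrt(2) + 28*6**(3/4) + 339)/189
F(1/3) = 12**(1/3)*(-30*2**(1/3) - 8*log(2) + 8*2**(2/3) + 13 + 16*6**(1/3))/16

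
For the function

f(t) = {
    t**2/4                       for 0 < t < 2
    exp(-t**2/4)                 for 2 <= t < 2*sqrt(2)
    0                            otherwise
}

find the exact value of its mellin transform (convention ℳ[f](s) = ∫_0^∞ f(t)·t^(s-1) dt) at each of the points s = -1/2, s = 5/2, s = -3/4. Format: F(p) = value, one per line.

F(-1/2) = sqrt(2)*(-3*uppergamma(-1/4, 2) + 3*uppergamma(-1/4, 1) + 4)/12
F(5/2) = 2*sqrt(2)*(-uppergamma(5/4, 2) + uppergamma(5/4, 1) + 4/9)
F(-3/4) = 2**(1/4)*(-5*uppergamma(-3/8, 2) + 5*uppergamma(-3/8, 1) + 8)/20

invert the common scale on t to get t**2 on [0, 1); exp(-t**2) on [1, sqrt(2))
reversing the power substitution: t on [0, 1); exp(-t) on [1, 2)
split f at 2: ℳ[f](s) collects 2 kernel integrals
between 0 and 2 the integrand is t**2/4·t^(s-1)
between 2 and 2*sqrt(2) the integrand is exp(-t**2/4)·t^(s-1)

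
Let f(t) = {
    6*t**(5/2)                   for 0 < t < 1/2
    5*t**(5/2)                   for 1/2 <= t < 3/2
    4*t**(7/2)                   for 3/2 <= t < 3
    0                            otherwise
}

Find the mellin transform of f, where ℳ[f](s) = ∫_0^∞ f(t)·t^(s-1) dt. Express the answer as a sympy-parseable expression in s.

integrate the 3 segments split at 1/2, 3/2, then add the results
on [0, 1/2) integrate f = 6*t**(5/2) against the kernel
segment 1/2 to 3/2 holds 5*t**(5/2); add its integral
over [3/2, 3), the kernel integral of 4*t**(7/2) enters the sum

(-18*3**s*sqrt(6)*s + 45*3**s*sqrt(6) + 1728*sqrt(3)*6**s*s + 4320*sqrt(3)*6**s + 2*sqrt(2)*s + 7*sqrt(2))/(4*2**s*(4*s**2 + 24*s + 35))
  Re(s) > -5/2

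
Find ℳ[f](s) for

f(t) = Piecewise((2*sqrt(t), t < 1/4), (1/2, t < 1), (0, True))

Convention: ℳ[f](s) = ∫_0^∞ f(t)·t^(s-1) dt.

remove the power substitution first: 2*t on [0, 1/2); 1/2 on [1/2, 1)
strip the common scale on t: t on [0, 1); 1/2 on [1, 2)
decompose at 1/4; ℳ[f](s) sums the 2 pieces' integrals
∫ 2*sqrt(t)·t^(s-1) over [0, 1/4)
∫ 1/2·t^(s-1) over [1/4, 1)

(4**s*(2*s + 1) + 2*s - 1)/(2*2**(2*s)*s*(2*s + 1))
  Re(s) > -1/2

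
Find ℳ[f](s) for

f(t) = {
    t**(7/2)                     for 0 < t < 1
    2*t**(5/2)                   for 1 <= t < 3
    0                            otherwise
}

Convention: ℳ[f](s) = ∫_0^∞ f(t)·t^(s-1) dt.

strip the shared t-power: t**(3/2) on [0, 1); 2*sqrt(t) on [1, 3)
breakpoints 1: one integral from each of the 2 segments
between 0 and 1 the integrand is t**(7/2)·t^(s-1)
for t in [1, 3): the term is ∫ 2*t**(5/2)·t^(s-1)

2*(2*3**(s + 5/2)*(2*s + 7) - 2*s - 9)/((2*s + 5)*(2*s + 7))
  Re(s) > -7/2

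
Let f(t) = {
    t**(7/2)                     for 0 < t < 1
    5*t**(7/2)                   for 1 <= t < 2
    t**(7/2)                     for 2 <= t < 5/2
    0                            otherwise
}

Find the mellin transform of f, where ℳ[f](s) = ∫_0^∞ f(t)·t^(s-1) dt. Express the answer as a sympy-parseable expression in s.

2*(4*2**(s + 7/2) + (5/2)**(s + 7/2) - 4)/(2*s + 7)
  Re(s) > -7/2

treat the 3 regions marked off by 1, 2 separately and sum
the [0, 1) slice contributes ∫ t**(7/2)·t^(s-1) dt
∫ 5*t**(7/2)·t^(s-1) over [1, 2)
the [2, 5/2) slice contributes ∫ t**(7/2)·t^(s-1) dt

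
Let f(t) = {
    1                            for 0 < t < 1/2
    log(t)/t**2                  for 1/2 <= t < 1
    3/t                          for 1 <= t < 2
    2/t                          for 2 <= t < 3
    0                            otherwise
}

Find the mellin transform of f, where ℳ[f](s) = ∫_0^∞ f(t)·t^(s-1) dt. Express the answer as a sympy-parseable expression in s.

back out the shared t-power: t on [0, 1/2); log(t)/t on [1/2, 1); 3 on [1, 2); …
treat the 4 regions marked off by 1/2, 1, 2 separately and sum
for t in [0, 1/2): the term is ∫ 1·t^(s-1)
the [1/2, 1) slice contributes ∫ log(t)/t**2·t^(s-1) dt
segment [1, 2) carries 3/t; integrate it
[2, 3) adds the kernel integral of 2/t

(3*2**(2*s)*s*(-2*s + (s - 1)**2 + 3) - 6*2**s*s*(s - 1) - 18*2**s*s*(-2*s + (s - 1)**2 + 3) + 4*6**s*s*(-2*s + (s - 1)**2 + 3) + 24*s*(s - 1)**2*log(2) - 24*s*(s - 1)*log(2) + 24*s*(s - 1) + 6*(s - 1)*(-2*s + (s - 1)**2 + 3))/(6*2**s*s*(s - 1)*(-2*s + (s - 1)**2 + 3))
  Re(s) > 0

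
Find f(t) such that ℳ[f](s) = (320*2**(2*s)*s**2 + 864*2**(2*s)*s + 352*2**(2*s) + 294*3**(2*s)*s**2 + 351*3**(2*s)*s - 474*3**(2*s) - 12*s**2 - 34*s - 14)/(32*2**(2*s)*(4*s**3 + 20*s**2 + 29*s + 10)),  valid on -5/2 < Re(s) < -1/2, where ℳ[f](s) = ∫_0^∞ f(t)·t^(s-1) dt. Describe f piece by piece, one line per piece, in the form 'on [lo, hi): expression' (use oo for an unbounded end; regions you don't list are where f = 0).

reversing the shared t-power: t**(3/2) on [0, 1/4); t*(2*sqrt(t) + 1) on [1/4, 1); t**(3/2)/2 on [1, 9/4); …
back out the power substitution: t**3 on [0, 1/2); t**2*(2*t + 1) on [1/2, 1); t**3/2 on [1, 3/2); …
invert the shared t-power to get t on [0, 1/2); 2*t + 1 on [1/2, 1); t/2 on [1, 3/2); …
the 4 pieces separated at 1/4, 1, 9/4 each add one integral
piece [0, 1/4): integrate t**(5/2) against the kernel
segment 1/4 to 1 holds t**2*(2*sqrt(t) + 1); add its integral
segment [1, 9/4) carries t**(5/2)/2; integrate it
over [9/4, ∞), the kernel integral of sqrt(t) enters the sum

on [0, 1/4): t**(5/2)
on [1/4, 1): t**2*(2*sqrt(t) + 1)
on [1, 9/4): t**(5/2)/2
on [9/4, oo): sqrt(t)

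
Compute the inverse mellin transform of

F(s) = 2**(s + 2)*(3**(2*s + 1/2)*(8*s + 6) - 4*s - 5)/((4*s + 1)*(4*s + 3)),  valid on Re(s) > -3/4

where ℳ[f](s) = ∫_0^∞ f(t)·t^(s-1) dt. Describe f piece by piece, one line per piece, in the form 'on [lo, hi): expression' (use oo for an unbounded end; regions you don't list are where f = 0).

strip the common scale on t: t**(3/4) on [0, 1); 2*t**(1/4) on [1, 9)
back out the power substitution: t**(3/2) on [0, 1); 2*sqrt(t) on [1, 3)
along the cuts 2, ℳ[f](s) splits into 2 integrals
piece [0, 2): integrate 2**(1/4)*t**(3/4)/2 against the kernel
between 2 and 18 the integrand is 2**(3/4)*t**(1/4)·t^(s-1)

on [0, 2): 2**(1/4)*t**(3/4)/2
on [2, 18): 2**(3/4)*t**(1/4)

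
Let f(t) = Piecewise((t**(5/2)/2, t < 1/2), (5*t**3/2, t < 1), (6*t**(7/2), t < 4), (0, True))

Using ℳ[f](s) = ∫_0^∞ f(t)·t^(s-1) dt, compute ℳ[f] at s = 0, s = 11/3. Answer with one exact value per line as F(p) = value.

decompose at 1/2, 1; ℳ[f](s) sums the 3 pieces' integrals
on [0, 1/2): add ∫ t**(5/2)/2·t^(s-1) dt
∫ over [1/2, 1) of 5*t**3/2·t^(s-1) joins the sum
on [1, 4) integrate f = 6*t**(7/2) against the kernel

F(0) = sqrt(2)/40 + 73397/336
F(11/3) = -159/344 + 3*2**(5/6)/4736 + 603979647*2**(1/3)/44032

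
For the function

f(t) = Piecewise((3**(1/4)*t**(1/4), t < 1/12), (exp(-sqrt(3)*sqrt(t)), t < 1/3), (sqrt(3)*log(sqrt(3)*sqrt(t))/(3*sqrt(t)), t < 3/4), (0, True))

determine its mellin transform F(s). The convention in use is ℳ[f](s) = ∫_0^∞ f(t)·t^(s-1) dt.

strip the common scale on t: t**(1/4) on [0, 1/4); exp(-sqrt(t)) on [1/4, 1); log(sqrt(t))/sqrt(t) on [1, 9/4)
back out the power substitution: sqrt(t) on [0, 1/2); exp(-t) on [1/2, 1); log(t)/t on [1, 3/2)
the 3 pieces separated at 1/12, 1/3 each add one integral
on [0, 1/12): add ∫ 3**(1/4)*t**(1/4)·t^(s-1) dt
between 1/12 and 1/3 the integrand is exp(-sqrt(3)*sqrt(t))·t^(s-1)
piece [1/3, 3/4): integrate sqrt(3)*log(sqrt(3)*sqrt(t))/(3*sqrt(t)) against the kernel

2*(3*2**(2*s)*(4*s + 1)*(4*s**2 - 4*s + 1)*uppergamma(2*s, 1/2) - 3*2**(2*s)*(4*s + 1)*(4*s**2 - 4*s + 1)*uppergamma(2*s, 1) + 3*2**(2*s)*(4*s + 1) + 9**s*s*(4*s + 1)*(-4*log(2) + 4*log(3)) - 2*9**s*(4*s + 1) + 9**s*(4*s + 1)*(-2*log(3) + 2*log(2)) + 3*sqrt(2)*(4*s**2 - 4*s + 1))/(3*12**s*(4*s + 1)*(4*s**2 - 4*s + 1))
  Re(s) > -1/4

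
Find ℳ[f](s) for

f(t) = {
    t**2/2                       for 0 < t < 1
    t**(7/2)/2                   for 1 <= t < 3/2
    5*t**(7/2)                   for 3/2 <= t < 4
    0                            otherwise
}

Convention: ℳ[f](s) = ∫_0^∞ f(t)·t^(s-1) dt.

(-18*(3/2)**(s + 7/2)*(s + 2) + 20*4**(s + 7/2)*(s + 2) + 3)/(2*(s + 2)*(2*s + 7))
  Re(s) > -2

along the cuts 1, 3/2, ℳ[f](s) splits into 3 integrals
on [0, 1) integrate f = t**2/2 against the kernel
segment [1, 3/2) carries t**(7/2)/2; integrate it
on [3/2, 4): add ∫ 5*t**(7/2)·t^(s-1) dt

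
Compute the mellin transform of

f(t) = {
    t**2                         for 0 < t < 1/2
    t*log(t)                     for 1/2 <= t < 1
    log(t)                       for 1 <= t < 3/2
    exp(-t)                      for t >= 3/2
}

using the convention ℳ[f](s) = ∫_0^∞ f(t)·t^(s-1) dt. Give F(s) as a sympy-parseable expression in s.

(4*2**s*s**2*(s + 2)*(s**2 + 2*s + 1)*uppergamma(s, 3/2) - 4*2**s*s**2*(s + 2) + 4*2**s*(s + 2)*(s**2 + 2*s + 1) + 3**s*s*(s + 2)*(-4*log(2) + 4*log(3))*(s**2 + 2*s + 1) - 4*3**s*(s + 2)*(s**2 + 2*s + 1) + s**3*(s + 2)*log(4) + s**2*(s + 2)*log(4) + 2*s**2*(s + 2) + s**2*(s**2 + 2*s + 1))/(4*2**s*s**2*(s + 2)*(s**2 + 2*s + 1))
  Re(s) > -2

breakpoints 1/2, 1, 3/2: one integral from each of the 4 segments
piece [0, 1/2): integrate t**2 against the kernel
on [1/2, 1): add ∫ t*log(t)·t^(s-1) dt
for t in [1, 3/2): the term is ∫ log(t)·t^(s-1)
on [3/2, ∞): add ∫ exp(-t)·t^(s-1) dt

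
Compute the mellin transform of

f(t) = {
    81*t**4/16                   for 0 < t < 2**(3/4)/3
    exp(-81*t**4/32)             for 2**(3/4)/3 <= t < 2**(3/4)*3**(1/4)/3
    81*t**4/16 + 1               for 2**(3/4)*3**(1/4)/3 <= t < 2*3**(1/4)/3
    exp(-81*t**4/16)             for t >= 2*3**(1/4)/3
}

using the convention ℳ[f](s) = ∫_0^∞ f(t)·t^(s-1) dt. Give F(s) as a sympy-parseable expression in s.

2**(3*s/4 - 2)*(2**(s/4)*s*(s + 4)*uppergamma(s/4, 3) + 2**(s/2)*s*(s + 4)*uppergamma(s/4, 1/4) - 2**(s/2)*s*(s + 4)*uppergamma(s/4, 3/4) - 10*3**(s/4)*s - 16*3**(s/4) + 16*6**(s/4)*s + 16*6**(s/4) + 2*s)/(3**s*s*(s + 4))
  Re(s) > -4

peel off the common scale on t: t**4 on [0, 2**(3/4)/2); exp(-t**4/2) on [2**(3/4)/2, 2**(3/4)*3**(1/4)/2); t**4 + 1 on [2**(3/4)*3**(1/4)/2, 3**(1/4)); …
invert the power substitution to get t**2 on [0, sqrt(2)/2); exp(-t**2/2) on [sqrt(2)/2, sqrt(6)/2); t**2 + 1 on [sqrt(6)/2, sqrt(3)); …
strip the power substitution: t on [0, 1/2); exp(-t/2) on [1/2, 3/2); t + 1 on [3/2, 3); …
breakpoints 2**(3/4)/3, 2**(3/4)*3**(1/4)/3, 2*3**(1/4)/3: one integral from each of the 4 segments
between 0 and 2**(3/4)/3 the integrand is 81*t**4/16·t^(s-1)
on [2**(3/4)/3, 2**(3/4)*3**(1/4)/3) integrate f = exp(-81*t**4/32) against the kernel
the [2**(3/4)*3**(1/4)/3, 2*3**(1/4)/3) slice contributes ∫ (81*t**4/16 + 1)·t^(s-1) dt
between 2*3**(1/4)/3 and ∞ the integrand is exp(-81*t**4/16)·t^(s-1)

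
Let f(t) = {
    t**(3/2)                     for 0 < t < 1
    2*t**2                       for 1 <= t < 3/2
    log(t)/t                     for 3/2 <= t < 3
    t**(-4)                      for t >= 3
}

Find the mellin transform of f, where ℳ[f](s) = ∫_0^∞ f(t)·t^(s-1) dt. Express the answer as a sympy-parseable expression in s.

(324*2**s*(s - 4)*(s + 2)*(s**2 - 2*s + 1) - 324*2**s*(s - 4)*(2*s + 3)*(s**2 - 2*s + 1) - 108*3**s*s*(s - 4)*(s + 2)*(2*s + 3)*log(3) + 108*3**s*s*(s - 4)*(s + 2)*(2*s + 3)*log(2) - 108*3**s*(s - 4)*(s + 2)*(2*s + 3)*log(2) + 108*3**s*(s - 4)*(s + 2)*(2*s + 3) + 108*3**s*(s - 4)*(s + 2)*(2*s + 3)*log(3) + 729*3**s*(s - 4)*(2*s + 3)*(s**2 - 2*s + 1) + 54*6**s*s*(s - 4)*(s + 2)*(2*s + 3)*log(3) - 54*6**s*(s - 4)*(s + 2)*(2*s + 3)*log(3) - 54*6**s*(s - 4)*(s + 2)*(2*s + 3) - 2*6**s*(s + 2)*(2*s + 3)*(s**2 - 2*s + 1))/(162*2**s*(s - 4)*(s + 2)*(2*s + 3)*(s**2 - 2*s + 1))
  -3/2 < Re(s) < 4

the 4 pieces separated at 1, 3/2, 3 each add one integral
on [0, 1): add ∫ t**(3/2)·t^(s-1) dt
segment 1 to 3/2 holds 2*t**2; add its integral
segment 3/2 to 3 holds log(t)/t; add its integral
[3, ∞) adds the kernel integral of t**(-4)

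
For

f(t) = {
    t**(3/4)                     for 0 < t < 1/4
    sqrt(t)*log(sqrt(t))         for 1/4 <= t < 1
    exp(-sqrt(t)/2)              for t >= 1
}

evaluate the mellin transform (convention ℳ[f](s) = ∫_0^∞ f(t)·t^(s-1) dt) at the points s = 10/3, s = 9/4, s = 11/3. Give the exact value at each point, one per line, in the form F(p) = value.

F(10/3) = 2**(1/3)*(-56448*2**(2/3) + 441 + 1587*sqrt(2) + 3381*log(2) + 424689664*2**(1/3)*uppergamma(20/3, 1/2))/3317888
F(9/4) = -1415/23232 + sqrt(2)/968 + sqrt(2)*log(2)/176 + 210*sqrt(2)*sqrt(pi)*erfc(sqrt(2)/2) + 592*exp(-1/2)
F(11/3) = 2**(2/3)*(-122112*2**(1/3) + 477 + 1875*sqrt(2) + 3975*log(2) + 1085440000*2**(2/3)*uppergamma(22/3, 1/2))/8480000

remove the power substitution first: t**(3/2) on [0, 1/2); t*log(t) on [1/2, 1); exp(-t/2) on [1, ∞)
summing 3 kernel integrals split by 1/4, 1 yields ℳ[f](s)
piece [0, 1/4): integrate t**(3/4) against the kernel
∫ sqrt(t)*log(sqrt(t))·t^(s-1) over [1/4, 1)
on [1, ∞) integrate f = exp(-sqrt(t)/2) against the kernel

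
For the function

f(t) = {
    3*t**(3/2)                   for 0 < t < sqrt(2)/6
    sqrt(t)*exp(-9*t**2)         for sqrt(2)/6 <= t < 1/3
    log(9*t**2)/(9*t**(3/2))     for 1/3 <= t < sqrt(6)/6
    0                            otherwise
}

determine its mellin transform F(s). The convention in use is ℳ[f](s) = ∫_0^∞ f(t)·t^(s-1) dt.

remove the shared t-power first: 3*t on [0, sqrt(2)/6); exp(-9*t**2) on [sqrt(2)/6, 1/3); log(9*t**2)/(9*t**2) on [1/3, sqrt(6)/6)
back out the common scale on t: t on [0, sqrt(2)/2); exp(-t**2) on [sqrt(2)/2, 1); log(t**2)/t**2 on [1, sqrt(6)/2)
the power substitution comes off first: sqrt(t) on [0, 1/2); exp(-t) on [1/2, 1); log(t)/t on [1, 3/2)
linearity at sqrt(2)/6, 1/3 turns ℳ[f](s) into 3 summed integrals
segment [0, sqrt(2)/6) carries 3*t**(3/2); integrate it
between sqrt(2)/6 and 1/3 the integrand is sqrt(t)*exp(-9*t**2)·t^(s-1)
segment [1/3, sqrt(6)/6) carries log(9*t**2)/(9*t**(3/2)); integrate it

2**(-s/2 - 5/4)*3**(-s - 3/2)*(3*2**(s/2 + 1/4)*(2*s + 3)*(-16*s + (2*s + 1)**2 + 8)*uppergamma(s/2 + 1/4, 1/2) - 3*2**(s/2 + 1/4)*(2*s + 3)*(-16*s + (2*s + 1)**2 + 8)*uppergamma(s/2 + 1/4, 1) + 2**(s/2 + 17/4)*(6*s + 9) + 3**(s/2 + 1/4)*(-64*s - 96) + 3**(s/2 + 1/4)*(2*s + 1)*(2*s + 3)*(-8*log(2) + 8*log(3)) + 3**(s/2 + 1/4)*(2*s + 3)*(-32*log(3) + 32*log(2)) + sqrt(2)*(-96*s + 6*(2*s + 1)**2 + 48))/((2*s + 3)*(-16*s + (2*s + 1)**2 + 8))
  Re(s) > -3/2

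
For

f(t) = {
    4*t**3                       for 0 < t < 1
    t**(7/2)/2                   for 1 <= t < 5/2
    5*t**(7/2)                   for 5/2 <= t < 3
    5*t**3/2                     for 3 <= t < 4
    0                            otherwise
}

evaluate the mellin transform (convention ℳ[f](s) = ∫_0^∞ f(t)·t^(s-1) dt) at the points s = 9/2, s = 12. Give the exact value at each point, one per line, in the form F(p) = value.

F(9/2) = 290108531/20480 - 729*sqrt(3)
F(12) = -274658203125*sqrt(10)/2031616 + 143489070*sqrt(3)/31 + 164205902353/930

decompose at 1, 5/2, 3; ℳ[f](s) sums the 4 pieces' integrals
over [0, 1), the kernel integral of 4*t**3 enters the sum
segment 1 to 5/2 holds t**(7/2)/2; add its integral
∫ 5*t**(7/2)·t^(s-1) over [5/2, 3)
the [3, 4) slice contributes ∫ 5*t**3/2·t^(s-1) dt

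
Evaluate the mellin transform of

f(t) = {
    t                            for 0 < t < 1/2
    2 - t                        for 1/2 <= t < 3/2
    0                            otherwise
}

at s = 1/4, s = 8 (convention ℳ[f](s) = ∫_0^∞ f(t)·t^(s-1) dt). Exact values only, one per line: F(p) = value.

F(1/4) = 2**(3/4)*(-18 + 17*3**(1/4))/5
F(8) = 9839/4608

along the cuts 1/2, ℳ[f](s) splits into 2 integrals
[0, 1/2) adds the kernel integral of t
for t in [1/2, 3/2): the term is ∫ (2 - t)·t^(s-1)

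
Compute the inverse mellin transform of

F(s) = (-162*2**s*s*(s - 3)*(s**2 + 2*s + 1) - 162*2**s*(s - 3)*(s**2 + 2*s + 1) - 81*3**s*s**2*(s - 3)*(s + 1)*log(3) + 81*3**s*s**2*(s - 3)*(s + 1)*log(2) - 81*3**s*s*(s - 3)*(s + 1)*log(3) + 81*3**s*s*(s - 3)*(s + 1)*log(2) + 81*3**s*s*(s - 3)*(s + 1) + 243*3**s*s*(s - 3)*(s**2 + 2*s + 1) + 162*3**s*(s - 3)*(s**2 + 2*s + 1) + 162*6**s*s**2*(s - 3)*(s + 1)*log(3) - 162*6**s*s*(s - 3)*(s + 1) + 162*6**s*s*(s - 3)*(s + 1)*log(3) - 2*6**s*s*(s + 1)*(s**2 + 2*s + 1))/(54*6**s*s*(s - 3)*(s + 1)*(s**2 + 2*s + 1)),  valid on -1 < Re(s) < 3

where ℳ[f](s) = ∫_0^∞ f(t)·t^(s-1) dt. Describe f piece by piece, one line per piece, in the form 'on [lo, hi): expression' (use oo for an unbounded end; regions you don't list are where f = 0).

undo the common scale on t: t on [0, 1); t + 3 on [1, 3/2); t*log(t) on [3/2, 3); …
slice at 1/3, 1/2, 1, transform all 4 pieces, and sum them
on [0, 1/3) integrate f = 3*t against the kernel
segment 1/3 to 1/2 holds (3*t + 3); add its integral
piece [1/2, 1): integrate 3*t*log(3*t) against the kernel
[1, ∞) adds the kernel integral of 1/(27*t**3)

on [0, 1/3): 3*t
on [1/3, 1/2): 3*t + 3
on [1/2, 1): 3*t*log(3*t)
on [1, oo): 1/(27*t**3)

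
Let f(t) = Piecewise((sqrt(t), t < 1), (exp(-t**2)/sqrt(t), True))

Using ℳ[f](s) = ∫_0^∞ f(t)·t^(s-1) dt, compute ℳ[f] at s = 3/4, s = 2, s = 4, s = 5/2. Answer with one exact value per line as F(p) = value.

F(3/4) = uppergamma(1/8, 1)/2 + 4/5
F(2) = uppergamma(3/4, 1)/2 + 2/5
F(4) = 2/9 + uppergamma(7/4, 1)/2
F(5/2) = exp(-1)/2 + 1/3

peel off the shared t-power: t**(3/2) on [0, 1); sqrt(t)*exp(-t**2) on [1, ∞)
peel off the shared t-power: t on [0, 1); exp(-t**2) on [1, ∞)
reversing the power substitution: sqrt(t) on [0, 1); exp(-t) on [1, ∞)
slice at 1, transform all 2 pieces, and sum them
over [0, 1), the kernel integral of sqrt(t) enters the sum
on [1, ∞): add ∫ exp(-t**2)/sqrt(t)·t^(s-1) dt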